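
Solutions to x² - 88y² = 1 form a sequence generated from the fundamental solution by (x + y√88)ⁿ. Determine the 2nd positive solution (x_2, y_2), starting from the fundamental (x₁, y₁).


Step 1: Find the fundamental solution (x₁, y₁) of x² - 88y² = 1.
  Expand √88 as a continued fraction. a₀ = ⌊√88⌋ = 9; iterate m_{k+1} = d_k·a_k − m_k, d_{k+1} = (88 − m_{k+1}²)/d_k, a_{k+1} = ⌊(a₀ + m_{k+1})/d_{k+1}⌋ (starting m₀ = 0, d₀ = 1), with convergents p_k = a_k·p_{k-1} + p_{k-2}, q_k = a_k·q_{k-1} + q_{k-2} (p₋₁ = 1, q₋₁ = 0):
  k = 0: a₀ = 9; p₀/q₀ = 9/1; p₀² − 88·q₀² = 81 − 88 = -7.
  k = 1: m = 9, d = 7, a = ⌊(9 + 9)/7⌋ = 2; p/q = (2·9 + 1)/(2·1 + 0) = 19/2; p² − 88·q² = 361 − 352 = 9.
  k = 2: m = 5, d = 9, a = ⌊(9 + 5)/9⌋ = 1; p/q = (1·19 + 9)/(1·2 + 1) = 28/3; p² − 88·q² = 784 − 792 = -8.
  k = 3: m = 4, d = 8, a = ⌊(9 + 4)/8⌋ = 1; p/q = (1·28 + 19)/(1·3 + 2) = 47/5; p² − 88·q² = 2209 − 2200 = 9.
  k = 4: m = 4, d = 9, a = ⌊(9 + 4)/9⌋ = 1; p/q = (1·47 + 28)/(1·5 + 3) = 75/8; p² − 88·q² = 5625 − 5632 = -7.
  k = 5: m = 5, d = 7, a = ⌊(9 + 5)/7⌋ = 2; p/q = (2·75 + 47)/(2·8 + 5) = 197/21; p² − 88·q² = 38809 − 38808 = 1.
  The first convergent with p² − 88·q² = 1 gives the fundamental solution (x₁, y₁) = (197, 21).
Step 2: Apply the recurrence (x_{n+1}, y_{n+1}) = (x₁x_n + 88y₁y_n, x₁y_n + y₁x_n) repeatedly.
  From (x_1, y_1) = (197, 21): x_2 = 197·197 + 88·21·21 = 77617; y_2 = 197·21 + 21·197 = 8274.
Step 3: Verify x_2² - 88·y_2² = 6024398689 - 6024398688 = 1 (should be 1). ✓

(x_1, y_1) = (197, 21); (x_2, y_2) = (77617, 8274).


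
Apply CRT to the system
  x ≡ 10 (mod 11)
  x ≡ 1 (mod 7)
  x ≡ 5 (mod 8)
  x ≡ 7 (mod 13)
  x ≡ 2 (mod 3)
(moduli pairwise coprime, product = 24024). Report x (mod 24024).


Product of moduli M = 11 · 7 · 8 · 13 · 3 = 24024.
Merge one congruence at a time:
  Start: x ≡ 10 (mod 11).
  Combine with x ≡ 1 (mod 7); new modulus lcm = 77.
    Write x = 10 + 11·t and substitute into x ≡ 1 (mod 7): 11·t ≡ 1 − 10 = -9 (mod 7).
    Reduce coefficients mod 7: 4·t ≡ 5 (mod 7).
    The inverse of 4 mod 7 is 2 (since 4·2 = 8 = 1·7 + 1), so t ≡ 2·5 = 10 ≡ 3 (mod 7).
    Then x = 10 + 11·3 = 43, valid modulo lcm(11, 7) = 77: x ≡ 43 (mod 77).
  Combine with x ≡ 5 (mod 8); new modulus lcm = 616.
    Write x = 43 + 77·t and substitute into x ≡ 5 (mod 8): 77·t ≡ 5 − 43 = -38 (mod 8).
    Reduce coefficients mod 8: 5·t ≡ 2 (mod 8).
    The inverse of 5 mod 8 is 5 (since 5·5 = 25 = 3·8 + 1), so t ≡ 5·2 = 10 ≡ 2 (mod 8).
    Then x = 43 + 77·2 = 197, valid modulo lcm(77, 8) = 616: x ≡ 197 (mod 616).
  Combine with x ≡ 7 (mod 13); new modulus lcm = 8008.
    Write x = 197 + 616·t and substitute into x ≡ 7 (mod 13): 616·t ≡ 7 − 197 = -190 (mod 13).
    Reduce coefficients mod 13: 5·t ≡ 5 (mod 13).
    The inverse of 5 mod 13 is 8 (since 5·8 = 40 = 3·13 + 1), so t ≡ 8·5 = 40 ≡ 1 (mod 13).
    Then x = 197 + 616·1 = 813, valid modulo lcm(616, 13) = 8008: x ≡ 813 (mod 8008).
  Combine with x ≡ 2 (mod 3); new modulus lcm = 24024.
    Write x = 813 + 8008·t and substitute into x ≡ 2 (mod 3): 8008·t ≡ 2 − 813 = -811 (mod 3).
    Reduce coefficients mod 3: 1·t ≡ 2 (mod 3).
    So t ≡ 2 (mod 3).
    Then x = 813 + 8008·2 = 16829, valid modulo lcm(8008, 3) = 24024: x ≡ 16829 (mod 24024).
Verify against each original: 16829 mod 11 = 10, 16829 mod 7 = 1, 16829 mod 8 = 5, 16829 mod 13 = 7, 16829 mod 3 = 2.

x ≡ 16829 (mod 24024).


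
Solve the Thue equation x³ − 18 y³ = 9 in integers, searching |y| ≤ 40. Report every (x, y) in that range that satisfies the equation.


The equation is x³ - 18y³ = 9. For fixed y, x³ = 18·y³ + 9, so a solution requires the RHS to be a perfect cube.
Strategy: iterate y from -40 to 40, compute RHS = 18·y³ + 9, and check whether it is a (positive or negative) perfect cube.
Check small values of y:
  y = 0: RHS = 9 is not a perfect cube.
  y = 1: RHS = 27 = (3)³ ⇒ x = 3 works.
  y = -1: RHS = -9 is not a perfect cube.
  y = 2: RHS = 153 is not a perfect cube.
  y = -2: RHS = -135 is not a perfect cube.
  y = 3: RHS = 495 is not a perfect cube.
  y = -3: RHS = -477 is not a perfect cube.
Continuing the search up to |y| = 40 finds no further solutions beyond those listed.
Collected solutions: (3, 1).

Solutions (with |y| ≤ 40): (3, 1).


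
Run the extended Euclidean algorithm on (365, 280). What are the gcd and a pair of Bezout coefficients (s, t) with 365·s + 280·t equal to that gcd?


Euclidean algorithm on (365, 280) — divide until remainder is 0:
  365 = 1 · 280 + 85
  280 = 3 · 85 + 25
  85 = 3 · 25 + 10
  25 = 2 · 10 + 5
  10 = 2 · 5 + 0
gcd(365, 280) = 5.
Track Bezout coefficients alongside the remainders: start with r₀ = 365 = a·1 + b·0 (s = 1, t = 0) and r₁ = 280 = a·0 + b·1 (s = 0, t = 1); each new remainder r_{k+1} = r_{k-1} − q_k·r_k inherits s_{k+1} = s_{k-1} − q_k·s_k, t_{k+1} = t_{k-1} − q_k·t_k, so r_k = a·s_k + b·t_k at every step:
  q = 1: r = 85, s = 1 − 1·0 = 1, t = 0 − 1·1 = -1  (check: 365·1 + 280·(-1) = 85)
  q = 3: r = 25, s = 0 − 3·1 = -3, t = 1 − 3·(-1) = 4  (check: 365·(-3) + 280·4 = 25)
  q = 3: r = 10, s = 1 − 3·(-3) = 10, t = -1 − 3·4 = -13  (check: 365·10 + 280·(-13) = 10)
  q = 2: r = 5, s = -3 − 2·10 = -23, t = 4 − 2·(-13) = 30  (check: 365·(-23) + 280·30 = 5)
The row with r = 5 (the gcd) gives the Bezout coefficients s = -23, t = 30.
Result: 365 · (-23) + 280 · (30) = 5.

gcd(365, 280) = 5; s = -23, t = 30 (check: 365·(-23) + 280·30 = 5).


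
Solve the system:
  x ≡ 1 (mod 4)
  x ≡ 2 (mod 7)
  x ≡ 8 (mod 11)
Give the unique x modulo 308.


Moduli 4, 7, 11 are pairwise coprime; by CRT there is a unique solution modulo M = 4 · 7 · 11 = 308.
Solve pairwise, accumulating the modulus:
  Start with x ≡ 1 (mod 4).
  Combine with x ≡ 2 (mod 7): since gcd(4, 7) = 1, we get a unique residue mod 28.
    Write x = 1 + 4·t and substitute into x ≡ 2 (mod 7): 4·t ≡ 2 − 1 = 1 (mod 7).
    The inverse of 4 mod 7 is 2 (since 4·2 = 8 = 1·7 + 1), so t ≡ 2·1 = 2 ≡ 2 (mod 7).
    Then x = 1 + 4·2 = 9, valid modulo lcm(4, 7) = 28: x ≡ 9 (mod 28).
  Combine with x ≡ 8 (mod 11): since gcd(28, 11) = 1, we get a unique residue mod 308.
    Write x = 9 + 28·t and substitute into x ≡ 8 (mod 11): 28·t ≡ 8 − 9 = -1 (mod 11).
    Reduce coefficients mod 11: 6·t ≡ 10 (mod 11).
    The inverse of 6 mod 11 is 2 (since 6·2 = 12 = 1·11 + 1), so t ≡ 2·10 = 20 ≡ 9 (mod 11).
    Then x = 9 + 28·9 = 261, valid modulo lcm(28, 11) = 308: x ≡ 261 (mod 308).
Verify: 261 mod 4 = 1 ✓, 261 mod 7 = 2 ✓, 261 mod 11 = 8 ✓.

x ≡ 261 (mod 308).


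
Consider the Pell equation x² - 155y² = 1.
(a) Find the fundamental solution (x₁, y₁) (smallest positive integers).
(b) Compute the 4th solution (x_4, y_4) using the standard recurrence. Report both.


Step 1: Find the fundamental solution (x₁, y₁) of x² - 155y² = 1.
  Expand √155 as a continued fraction. a₀ = ⌊√155⌋ = 12; iterate m_{k+1} = d_k·a_k − m_k, d_{k+1} = (155 − m_{k+1}²)/d_k, a_{k+1} = ⌊(a₀ + m_{k+1})/d_{k+1}⌋ (starting m₀ = 0, d₀ = 1), with convergents p_k = a_k·p_{k-1} + p_{k-2}, q_k = a_k·q_{k-1} + q_{k-2} (p₋₁ = 1, q₋₁ = 0):
  k = 0: a₀ = 12; p₀/q₀ = 12/1; p₀² − 155·q₀² = 144 − 155 = -11.
  k = 1: m = 12, d = 11, a = ⌊(12 + 12)/11⌋ = 2; p/q = (2·12 + 1)/(2·1 + 0) = 25/2; p² − 155·q² = 625 − 620 = 5.
  k = 2: m = 10, d = 5, a = ⌊(12 + 10)/5⌋ = 4; p/q = (4·25 + 12)/(4·2 + 1) = 112/9; p² − 155·q² = 12544 − 12555 = -11.
  k = 3: m = 10, d = 11, a = ⌊(12 + 10)/11⌋ = 2; p/q = (2·112 + 25)/(2·9 + 2) = 249/20; p² − 155·q² = 62001 − 62000 = 1.
  The first convergent with p² − 155·q² = 1 gives the fundamental solution (x₁, y₁) = (249, 20).
Step 2: Apply the recurrence (x_{n+1}, y_{n+1}) = (x₁x_n + 155y₁y_n, x₁y_n + y₁x_n) repeatedly.
  From (x_1, y_1) = (249, 20): x_2 = 249·249 + 155·20·20 = 124001; y_2 = 249·20 + 20·249 = 9960.
  From (x_2, y_2) = (124001, 9960): x_3 = 249·124001 + 155·20·9960 = 61752249; y_3 = 249·9960 + 20·124001 = 4960060.
  From (x_3, y_3) = (61752249, 4960060): x_4 = 249·61752249 + 155·20·4960060 = 30752496001; y_4 = 249·4960060 + 20·61752249 = 2470099920.
Step 3: Verify x_4² - 155·y_4² = 945716010291520992001 - 945716010291520992000 = 1 (should be 1). ✓

(x_1, y_1) = (249, 20); (x_4, y_4) = (30752496001, 2470099920).


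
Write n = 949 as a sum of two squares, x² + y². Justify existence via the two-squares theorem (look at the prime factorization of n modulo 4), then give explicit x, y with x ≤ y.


Step 1: Factor n = 949 = 13 · 73.
Step 2: Check the mod-4 condition on each prime factor: 13 ≡ 1 (mod 4), exponent 1; 73 ≡ 1 (mod 4), exponent 1.
All primes ≡ 3 (mod 4) appear to even exponent (or don't appear), so by the two-squares theorem n IS expressible as a sum of two squares.
Step 3: Build a representation. Here n = 13 · 73 is a product of primes ≡ 1 (mod 4). Each prime p ≡ 1 (mod 4) is itself a sum of two squares; find a² by testing p − a² for a perfect square:
  13: 13 − 1² = 12, 13 − 2² = 9 = 3² ⇒ 13 = 2² + 3².
  73: 73 − 1² = 72, 73 − 2² = 69, 73 − 3² = 64 = 8² ⇒ 73 = 3² + 8².
  Combine using the Brahmagupta–Fibonacci identity (a² + b²)(c² + d²) = (ac − bd)² + (ad + bc)² = (ac + bd)² + (ad − bc)²:
  13 · 73 = 949: from (2² + 3²)(3² + 8²), take (2·3 − 3·8, 2·8 + 3·3) = (6 − 24, 16 + 9) = (-18, 25); dropping signs (only squares matter) gives (18, 25); check 18² + 25² = 324 + 625 = 949 ✓.
Step 4: Order so x ≤ y and verify: 18² + 25² = 324 + 625 = 949 = n. ✓

n = 949 = 18² + 25² (one valid representation with x ≤ y).


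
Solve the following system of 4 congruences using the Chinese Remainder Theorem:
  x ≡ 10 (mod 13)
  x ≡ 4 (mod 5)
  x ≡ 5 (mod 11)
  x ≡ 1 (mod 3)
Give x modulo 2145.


Product of moduli M = 13 · 5 · 11 · 3 = 2145.
Merge one congruence at a time:
  Start: x ≡ 10 (mod 13).
  Combine with x ≡ 4 (mod 5); new modulus lcm = 65.
    Write x = 10 + 13·t and substitute into x ≡ 4 (mod 5): 13·t ≡ 4 − 10 = -6 (mod 5).
    Reduce coefficients mod 5: 3·t ≡ 4 (mod 5).
    The inverse of 3 mod 5 is 2 (since 3·2 = 6 = 1·5 + 1), so t ≡ 2·4 = 8 ≡ 3 (mod 5).
    Then x = 10 + 13·3 = 49, valid modulo lcm(13, 5) = 65: x ≡ 49 (mod 65).
  Combine with x ≡ 5 (mod 11); new modulus lcm = 715.
    Write x = 49 + 65·t and substitute into x ≡ 5 (mod 11): 65·t ≡ 5 − 49 = -44 (mod 11).
    Reduce coefficients mod 11: 10·t ≡ 0 (mod 11).
    The inverse of 10 mod 11 is 10 (since 10·10 = 100 = 9·11 + 1), so t ≡ 10·0 = 0 ≡ 0 (mod 11).
    Then x = 49 + 65·0 = 49, valid modulo lcm(65, 11) = 715: x ≡ 49 (mod 715).
  Combine with x ≡ 1 (mod 3); new modulus lcm = 2145.
    Write x = 49 + 715·t and substitute into x ≡ 1 (mod 3): 715·t ≡ 1 − 49 = -48 (mod 3).
    Reduce coefficients mod 3: 1·t ≡ 0 (mod 3).
    So t ≡ 0 (mod 3).
    Then x = 49 + 715·0 = 49, valid modulo lcm(715, 3) = 2145: x ≡ 49 (mod 2145).
Verify against each original: 49 mod 13 = 10, 49 mod 5 = 4, 49 mod 11 = 5, 49 mod 3 = 1.

x ≡ 49 (mod 2145).


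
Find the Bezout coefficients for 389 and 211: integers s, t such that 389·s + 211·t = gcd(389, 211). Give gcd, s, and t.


Euclidean algorithm on (389, 211) — divide until remainder is 0:
  389 = 1 · 211 + 178
  211 = 1 · 178 + 33
  178 = 5 · 33 + 13
  33 = 2 · 13 + 7
  13 = 1 · 7 + 6
  7 = 1 · 6 + 1
  6 = 6 · 1 + 0
gcd(389, 211) = 1.
Track Bezout coefficients alongside the remainders: start with r₀ = 389 = a·1 + b·0 (s = 1, t = 0) and r₁ = 211 = a·0 + b·1 (s = 0, t = 1); each new remainder r_{k+1} = r_{k-1} − q_k·r_k inherits s_{k+1} = s_{k-1} − q_k·s_k, t_{k+1} = t_{k-1} − q_k·t_k, so r_k = a·s_k + b·t_k at every step:
  q = 1: r = 178, s = 1 − 1·0 = 1, t = 0 − 1·1 = -1  (check: 389·1 + 211·(-1) = 178)
  q = 1: r = 33, s = 0 − 1·1 = -1, t = 1 − 1·(-1) = 2  (check: 389·(-1) + 211·2 = 33)
  q = 5: r = 13, s = 1 − 5·(-1) = 6, t = -1 − 5·2 = -11  (check: 389·6 + 211·(-11) = 13)
  q = 2: r = 7, s = -1 − 2·6 = -13, t = 2 − 2·(-11) = 24  (check: 389·(-13) + 211·24 = 7)
  q = 1: r = 6, s = 6 − 1·(-13) = 19, t = -11 − 1·24 = -35  (check: 389·19 + 211·(-35) = 6)
  q = 1: r = 1, s = -13 − 1·19 = -32, t = 24 − 1·(-35) = 59  (check: 389·(-32) + 211·59 = 1)
The row with r = 1 (the gcd) gives the Bezout coefficients s = -32, t = 59.
Result: 389 · (-32) + 211 · (59) = 1.

gcd(389, 211) = 1; s = -32, t = 59 (check: 389·(-32) + 211·59 = 1).


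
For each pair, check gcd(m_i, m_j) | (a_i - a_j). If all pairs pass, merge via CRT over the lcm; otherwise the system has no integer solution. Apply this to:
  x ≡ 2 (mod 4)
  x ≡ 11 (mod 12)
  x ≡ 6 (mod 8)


Moduli 4, 12, 8 are not pairwise coprime, so CRT works modulo lcm(m_i) when all pairwise compatibility conditions hold.
Pairwise compatibility: gcd(m_i, m_j) must divide a_i - a_j for every pair.
Merge one congruence at a time:
  Start: x ≡ 2 (mod 4).
  Combine with x ≡ 11 (mod 12): gcd(4, 12) = 4, and 11 - 2 = 9 is NOT divisible by 4.
    ⇒ system is inconsistent (no integer solution).

No solution (the system is inconsistent).


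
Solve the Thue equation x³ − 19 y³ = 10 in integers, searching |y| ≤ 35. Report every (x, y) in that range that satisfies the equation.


The equation is x³ - 19y³ = 10. For fixed y, x³ = 19·y³ + 10, so a solution requires the RHS to be a perfect cube.
Strategy: iterate y from -35 to 35, compute RHS = 19·y³ + 10, and check whether it is a (positive or negative) perfect cube.
Check small values of y:
  y = 0: RHS = 10 is not a perfect cube.
  y = 1: RHS = 29 is not a perfect cube.
  y = -1: RHS = -9 is not a perfect cube.
  y = 2: RHS = 162 is not a perfect cube.
  y = -2: RHS = -142 is not a perfect cube.
  y = 3: RHS = 523 is not a perfect cube.
  y = -3: RHS = -503 is not a perfect cube.
Continuing the search up to |y| = 35 finds no solutions either.
No (x, y) in the scanned range satisfies the equation.

No integer solutions with |y| ≤ 35.


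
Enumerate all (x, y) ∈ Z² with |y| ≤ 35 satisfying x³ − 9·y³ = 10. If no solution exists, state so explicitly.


The equation is x³ - 9y³ = 10. For fixed y, x³ = 9·y³ + 10, so a solution requires the RHS to be a perfect cube.
Strategy: iterate y from -35 to 35, compute RHS = 9·y³ + 10, and check whether it is a (positive or negative) perfect cube.
Check small values of y:
  y = 0: RHS = 10 is not a perfect cube.
  y = 1: RHS = 19 is not a perfect cube.
  y = -1: RHS = 1 = (1)³ ⇒ x = 1 works.
  y = 2: RHS = 82 is not a perfect cube.
  y = -2: RHS = -62 is not a perfect cube.
  y = 3: RHS = 253 is not a perfect cube.
  y = -3: RHS = -233 is not a perfect cube.
Continuing the search up to |y| = 35 finds no further solutions beyond those listed.
Collected solutions: (1, -1).

Solutions (with |y| ≤ 35): (1, -1).


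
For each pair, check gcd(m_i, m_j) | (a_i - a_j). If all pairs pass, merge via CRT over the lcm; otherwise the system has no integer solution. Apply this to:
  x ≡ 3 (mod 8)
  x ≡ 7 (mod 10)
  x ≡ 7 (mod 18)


Moduli 8, 10, 18 are not pairwise coprime, so CRT works modulo lcm(m_i) when all pairwise compatibility conditions hold.
Pairwise compatibility: gcd(m_i, m_j) must divide a_i - a_j for every pair.
Merge one congruence at a time:
  Start: x ≡ 3 (mod 8).
  Combine with x ≡ 7 (mod 10): gcd(8, 10) = 2; 7 - 3 = 4, which IS divisible by 2, so compatible.
    Write x = 3 + 8·t and substitute into x ≡ 7 (mod 10): 8·t ≡ 7 − 3 = 4 (mod 10).
    Divide the congruence (and modulus) by g = 2: 4·t ≡ 2 (mod 5).
    The inverse of 4 mod 5 is 4 (since 4·4 = 16 = 3·5 + 1), so t ≡ 4·2 = 8 ≡ 3 (mod 5).
    Then x = 3 + 8·3 = 27, valid modulo lcm(8, 10) = 40: x ≡ 27 (mod 40).
  Combine with x ≡ 7 (mod 18): gcd(40, 18) = 2; 7 - 27 = -20, which IS divisible by 2, so compatible.
    Write x = 27 + 40·t and substitute into x ≡ 7 (mod 18): 40·t ≡ 7 − 27 = -20 (mod 18).
    Divide the congruence (and modulus) by g = 2: 20·t ≡ -10 (mod 9).
    Reduce coefficients mod 9: 2·t ≡ 8 (mod 9).
    The inverse of 2 mod 9 is 5 (since 2·5 = 10 = 1·9 + 1), so t ≡ 5·8 = 40 ≡ 4 (mod 9).
    Then x = 27 + 40·4 = 187, valid modulo lcm(40, 18) = 360: x ≡ 187 (mod 360).
Verify: 187 mod 8 = 3, 187 mod 10 = 7, 187 mod 18 = 7.

x ≡ 187 (mod 360).


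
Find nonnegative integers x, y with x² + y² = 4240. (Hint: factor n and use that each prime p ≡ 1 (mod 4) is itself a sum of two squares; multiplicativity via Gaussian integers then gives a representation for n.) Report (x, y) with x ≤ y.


Step 1: Factor n = 4240 = 2^4 · 5 · 53.
Step 2: Check the mod-4 condition on each prime factor: 2 = 2 (special); 5 ≡ 1 (mod 4), exponent 1; 53 ≡ 1 (mod 4), exponent 1.
All primes ≡ 3 (mod 4) appear to even exponent (or don't appear), so by the two-squares theorem n IS expressible as a sum of two squares.
Step 3: Build a representation. Group n = k² · m with k = 4 and m = 5 · 53 = 265 (a product of primes ≡ 1 (mod 4)); a representation of m scales to one of n via (k·x)² + (k·y)² = k²(x² + y²). Each prime p ≡ 1 (mod 4) is itself a sum of two squares; find a² by testing p − a² for a perfect square:
  5: 5 − 1² = 4 = 2² ⇒ 5 = 1² + 2².
  53: 53 − 1² = 52, 53 − 2² = 49 = 7² ⇒ 53 = 2² + 7².
  Combine using the Brahmagupta–Fibonacci identity (a² + b²)(c² + d²) = (ac − bd)² + (ad + bc)² = (ac + bd)² + (ad − bc)²:
  5 · 53 = 265: from (1² + 2²)(2² + 7²), take (1·2 − 2·7, 1·7 + 2·2) = (2 − 14, 7 + 4) = (-12, 11); dropping signs (only squares matter) gives (12, 11); check 12² + 11² = 144 + 121 = 265 ✓.
  Scale by k = 4: (4·12, 4·11) = (48, 44).
Step 4: Order so x ≤ y and verify: 44² + 48² = 1936 + 2304 = 4240 = n. ✓

n = 4240 = 44² + 48² (one valid representation with x ≤ y).


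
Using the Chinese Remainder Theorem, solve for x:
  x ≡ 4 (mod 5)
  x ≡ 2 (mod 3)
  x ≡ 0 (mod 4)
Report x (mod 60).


Moduli 5, 3, 4 are pairwise coprime; by CRT there is a unique solution modulo M = 5 · 3 · 4 = 60.
Solve pairwise, accumulating the modulus:
  Start with x ≡ 4 (mod 5).
  Combine with x ≡ 2 (mod 3): since gcd(5, 3) = 1, we get a unique residue mod 15.
    Write x = 4 + 5·t and substitute into x ≡ 2 (mod 3): 5·t ≡ 2 − 4 = -2 (mod 3).
    Reduce coefficients mod 3: 2·t ≡ 1 (mod 3).
    The inverse of 2 mod 3 is 2 (since 2·2 = 4 = 1·3 + 1), so t ≡ 2·1 = 2 ≡ 2 (mod 3).
    Then x = 4 + 5·2 = 14, valid modulo lcm(5, 3) = 15: x ≡ 14 (mod 15).
  Combine with x ≡ 0 (mod 4): since gcd(15, 4) = 1, we get a unique residue mod 60.
    Write x = 14 + 15·t and substitute into x ≡ 0 (mod 4): 15·t ≡ 0 − 14 = -14 (mod 4).
    Reduce coefficients mod 4: 3·t ≡ 2 (mod 4).
    The inverse of 3 mod 4 is 3 (since 3·3 = 9 = 2·4 + 1), so t ≡ 3·2 = 6 ≡ 2 (mod 4).
    Then x = 14 + 15·2 = 44, valid modulo lcm(15, 4) = 60: x ≡ 44 (mod 60).
Verify: 44 mod 5 = 4 ✓, 44 mod 3 = 2 ✓, 44 mod 4 = 0 ✓.

x ≡ 44 (mod 60).


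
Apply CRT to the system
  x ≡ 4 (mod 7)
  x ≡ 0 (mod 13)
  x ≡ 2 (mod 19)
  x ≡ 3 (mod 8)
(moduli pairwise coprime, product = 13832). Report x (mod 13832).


Product of moduli M = 7 · 13 · 19 · 8 = 13832.
Merge one congruence at a time:
  Start: x ≡ 4 (mod 7).
  Combine with x ≡ 0 (mod 13); new modulus lcm = 91.
    Write x = 4 + 7·t and substitute into x ≡ 0 (mod 13): 7·t ≡ 0 − 4 = -4 (mod 13).
    Reduce coefficients mod 13: 7·t ≡ 9 (mod 13).
    The inverse of 7 mod 13 is 2 (since 7·2 = 14 = 1·13 + 1), so t ≡ 2·9 = 18 ≡ 5 (mod 13).
    Then x = 4 + 7·5 = 39, valid modulo lcm(7, 13) = 91: x ≡ 39 (mod 91).
  Combine with x ≡ 2 (mod 19); new modulus lcm = 1729.
    Write x = 39 + 91·t and substitute into x ≡ 2 (mod 19): 91·t ≡ 2 − 39 = -37 (mod 19).
    Reduce coefficients mod 19: 15·t ≡ 1 (mod 19).
    The inverse of 15 mod 19 is 14 (since 15·14 = 210 = 11·19 + 1), so t ≡ 14·1 = 14 ≡ 14 (mod 19).
    Then x = 39 + 91·14 = 1313, valid modulo lcm(91, 19) = 1729: x ≡ 1313 (mod 1729).
  Combine with x ≡ 3 (mod 8); new modulus lcm = 13832.
    Write x = 1313 + 1729·t and substitute into x ≡ 3 (mod 8): 1729·t ≡ 3 − 1313 = -1310 (mod 8).
    Reduce coefficients mod 8: 1·t ≡ 2 (mod 8).
    So t ≡ 2 (mod 8).
    Then x = 1313 + 1729·2 = 4771, valid modulo lcm(1729, 8) = 13832: x ≡ 4771 (mod 13832).
Verify against each original: 4771 mod 7 = 4, 4771 mod 13 = 0, 4771 mod 19 = 2, 4771 mod 8 = 3.

x ≡ 4771 (mod 13832).


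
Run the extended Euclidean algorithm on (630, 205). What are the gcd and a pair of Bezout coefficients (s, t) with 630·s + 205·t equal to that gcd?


Euclidean algorithm on (630, 205) — divide until remainder is 0:
  630 = 3 · 205 + 15
  205 = 13 · 15 + 10
  15 = 1 · 10 + 5
  10 = 2 · 5 + 0
gcd(630, 205) = 5.
Track Bezout coefficients alongside the remainders: start with r₀ = 630 = a·1 + b·0 (s = 1, t = 0) and r₁ = 205 = a·0 + b·1 (s = 0, t = 1); each new remainder r_{k+1} = r_{k-1} − q_k·r_k inherits s_{k+1} = s_{k-1} − q_k·s_k, t_{k+1} = t_{k-1} − q_k·t_k, so r_k = a·s_k + b·t_k at every step:
  q = 3: r = 15, s = 1 − 3·0 = 1, t = 0 − 3·1 = -3  (check: 630·1 + 205·(-3) = 15)
  q = 13: r = 10, s = 0 − 13·1 = -13, t = 1 − 13·(-3) = 40  (check: 630·(-13) + 205·40 = 10)
  q = 1: r = 5, s = 1 − 1·(-13) = 14, t = -3 − 1·40 = -43  (check: 630·14 + 205·(-43) = 5)
The row with r = 5 (the gcd) gives the Bezout coefficients s = 14, t = -43.
Result: 630 · (14) + 205 · (-43) = 5.

gcd(630, 205) = 5; s = 14, t = -43 (check: 630·14 + 205·(-43) = 5).


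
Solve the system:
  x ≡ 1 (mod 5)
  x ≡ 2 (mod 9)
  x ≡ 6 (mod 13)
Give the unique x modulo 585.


Moduli 5, 9, 13 are pairwise coprime; by CRT there is a unique solution modulo M = 5 · 9 · 13 = 585.
Solve pairwise, accumulating the modulus:
  Start with x ≡ 1 (mod 5).
  Combine with x ≡ 2 (mod 9): since gcd(5, 9) = 1, we get a unique residue mod 45.
    Write x = 1 + 5·t and substitute into x ≡ 2 (mod 9): 5·t ≡ 2 − 1 = 1 (mod 9).
    The inverse of 5 mod 9 is 2 (since 5·2 = 10 = 1·9 + 1), so t ≡ 2·1 = 2 ≡ 2 (mod 9).
    Then x = 1 + 5·2 = 11, valid modulo lcm(5, 9) = 45: x ≡ 11 (mod 45).
  Combine with x ≡ 6 (mod 13): since gcd(45, 13) = 1, we get a unique residue mod 585.
    Write x = 11 + 45·t and substitute into x ≡ 6 (mod 13): 45·t ≡ 6 − 11 = -5 (mod 13).
    Reduce coefficients mod 13: 6·t ≡ 8 (mod 13).
    The inverse of 6 mod 13 is 11 (since 6·11 = 66 = 5·13 + 1), so t ≡ 11·8 = 88 ≡ 10 (mod 13).
    Then x = 11 + 45·10 = 461, valid modulo lcm(45, 13) = 585: x ≡ 461 (mod 585).
Verify: 461 mod 5 = 1 ✓, 461 mod 9 = 2 ✓, 461 mod 13 = 6 ✓.

x ≡ 461 (mod 585).


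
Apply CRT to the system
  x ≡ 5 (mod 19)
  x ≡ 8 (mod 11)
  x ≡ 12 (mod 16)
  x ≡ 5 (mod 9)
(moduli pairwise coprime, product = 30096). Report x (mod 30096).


Product of moduli M = 19 · 11 · 16 · 9 = 30096.
Merge one congruence at a time:
  Start: x ≡ 5 (mod 19).
  Combine with x ≡ 8 (mod 11); new modulus lcm = 209.
    Write x = 5 + 19·t and substitute into x ≡ 8 (mod 11): 19·t ≡ 8 − 5 = 3 (mod 11).
    Reduce coefficients mod 11: 8·t ≡ 3 (mod 11).
    The inverse of 8 mod 11 is 7 (since 8·7 = 56 = 5·11 + 1), so t ≡ 7·3 = 21 ≡ 10 (mod 11).
    Then x = 5 + 19·10 = 195, valid modulo lcm(19, 11) = 209: x ≡ 195 (mod 209).
  Combine with x ≡ 12 (mod 16); new modulus lcm = 3344.
    Write x = 195 + 209·t and substitute into x ≡ 12 (mod 16): 209·t ≡ 12 − 195 = -183 (mod 16).
    Reduce coefficients mod 16: 1·t ≡ 9 (mod 16).
    So t ≡ 9 (mod 16).
    Then x = 195 + 209·9 = 2076, valid modulo lcm(209, 16) = 3344: x ≡ 2076 (mod 3344).
  Combine with x ≡ 5 (mod 9); new modulus lcm = 30096.
    Write x = 2076 + 3344·t and substitute into x ≡ 5 (mod 9): 3344·t ≡ 5 − 2076 = -2071 (mod 9).
    Reduce coefficients mod 9: 5·t ≡ 8 (mod 9).
    The inverse of 5 mod 9 is 2 (since 5·2 = 10 = 1·9 + 1), so t ≡ 2·8 = 16 ≡ 7 (mod 9).
    Then x = 2076 + 3344·7 = 25484, valid modulo lcm(3344, 9) = 30096: x ≡ 25484 (mod 30096).
Verify against each original: 25484 mod 19 = 5, 25484 mod 11 = 8, 25484 mod 16 = 12, 25484 mod 9 = 5.

x ≡ 25484 (mod 30096).


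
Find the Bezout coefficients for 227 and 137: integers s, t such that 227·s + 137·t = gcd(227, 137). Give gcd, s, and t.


Euclidean algorithm on (227, 137) — divide until remainder is 0:
  227 = 1 · 137 + 90
  137 = 1 · 90 + 47
  90 = 1 · 47 + 43
  47 = 1 · 43 + 4
  43 = 10 · 4 + 3
  4 = 1 · 3 + 1
  3 = 3 · 1 + 0
gcd(227, 137) = 1.
Track Bezout coefficients alongside the remainders: start with r₀ = 227 = a·1 + b·0 (s = 1, t = 0) and r₁ = 137 = a·0 + b·1 (s = 0, t = 1); each new remainder r_{k+1} = r_{k-1} − q_k·r_k inherits s_{k+1} = s_{k-1} − q_k·s_k, t_{k+1} = t_{k-1} − q_k·t_k, so r_k = a·s_k + b·t_k at every step:
  q = 1: r = 90, s = 1 − 1·0 = 1, t = 0 − 1·1 = -1  (check: 227·1 + 137·(-1) = 90)
  q = 1: r = 47, s = 0 − 1·1 = -1, t = 1 − 1·(-1) = 2  (check: 227·(-1) + 137·2 = 47)
  q = 1: r = 43, s = 1 − 1·(-1) = 2, t = -1 − 1·2 = -3  (check: 227·2 + 137·(-3) = 43)
  q = 1: r = 4, s = -1 − 1·2 = -3, t = 2 − 1·(-3) = 5  (check: 227·(-3) + 137·5 = 4)
  q = 10: r = 3, s = 2 − 10·(-3) = 32, t = -3 − 10·5 = -53  (check: 227·32 + 137·(-53) = 3)
  q = 1: r = 1, s = -3 − 1·32 = -35, t = 5 − 1·(-53) = 58  (check: 227·(-35) + 137·58 = 1)
The row with r = 1 (the gcd) gives the Bezout coefficients s = -35, t = 58.
Result: 227 · (-35) + 137 · (58) = 1.

gcd(227, 137) = 1; s = -35, t = 58 (check: 227·(-35) + 137·58 = 1).


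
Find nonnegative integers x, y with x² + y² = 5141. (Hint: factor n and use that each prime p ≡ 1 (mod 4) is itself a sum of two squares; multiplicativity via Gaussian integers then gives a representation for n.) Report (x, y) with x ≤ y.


Step 1: Factor n = 5141 = 53 · 97.
Step 2: Check the mod-4 condition on each prime factor: 53 ≡ 1 (mod 4), exponent 1; 97 ≡ 1 (mod 4), exponent 1.
All primes ≡ 3 (mod 4) appear to even exponent (or don't appear), so by the two-squares theorem n IS expressible as a sum of two squares.
Step 3: Build a representation. Here n = 53 · 97 is a product of primes ≡ 1 (mod 4). Each prime p ≡ 1 (mod 4) is itself a sum of two squares; find a² by testing p − a² for a perfect square:
  53: 53 − 1² = 52, 53 − 2² = 49 = 7² ⇒ 53 = 2² + 7².
  97: 97 − 1² = 96, 97 − 2² = 93, 97 − 3² = 88, 97 − 4² = 81 = 9² ⇒ 97 = 4² + 9².
  Combine using the Brahmagupta–Fibonacci identity (a² + b²)(c² + d²) = (ac − bd)² + (ad + bc)² = (ac + bd)² + (ad − bc)²:
  53 · 97 = 5141: from (2² + 7²)(4² + 9²), take (2·4 − 7·9, 2·9 + 7·4) = (8 − 63, 18 + 28) = (-55, 46); dropping signs (only squares matter) gives (55, 46); check 55² + 46² = 3025 + 2116 = 5141 ✓.
Step 4: Order so x ≤ y and verify: 46² + 55² = 2116 + 3025 = 5141 = n. ✓

n = 5141 = 46² + 55² (one valid representation with x ≤ y).


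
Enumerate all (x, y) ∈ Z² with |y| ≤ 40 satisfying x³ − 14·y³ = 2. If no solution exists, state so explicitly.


The equation is x³ - 14y³ = 2. For fixed y, x³ = 14·y³ + 2, so a solution requires the RHS to be a perfect cube.
Strategy: iterate y from -40 to 40, compute RHS = 14·y³ + 2, and check whether it is a (positive or negative) perfect cube.
Check small values of y:
  y = 0: RHS = 2 is not a perfect cube.
  y = 1: RHS = 16 is not a perfect cube.
  y = -1: RHS = -12 is not a perfect cube.
  y = 2: RHS = 114 is not a perfect cube.
  y = -2: RHS = -110 is not a perfect cube.
  y = 3: RHS = 380 is not a perfect cube.
  y = -3: RHS = -376 is not a perfect cube.
Continuing the search up to |y| = 40 finds no solutions either.
No (x, y) in the scanned range satisfies the equation.

No integer solutions with |y| ≤ 40.


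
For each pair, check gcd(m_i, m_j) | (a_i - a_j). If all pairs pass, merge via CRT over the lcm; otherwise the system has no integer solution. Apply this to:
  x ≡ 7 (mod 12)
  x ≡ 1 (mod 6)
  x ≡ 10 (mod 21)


Moduli 12, 6, 21 are not pairwise coprime, so CRT works modulo lcm(m_i) when all pairwise compatibility conditions hold.
Pairwise compatibility: gcd(m_i, m_j) must divide a_i - a_j for every pair.
Merge one congruence at a time:
  Start: x ≡ 7 (mod 12).
  Combine with x ≡ 1 (mod 6): gcd(12, 6) = 6; 1 - 7 = -6, which IS divisible by 6, so compatible.
    Write x = 7 + 12·t and substitute into x ≡ 1 (mod 6): 12·t ≡ 1 − 7 = -6 (mod 6).
    Divide the congruence (and modulus) by g = 6: 2·t ≡ -1 (mod 1).
    Modulo 1 every t works; take t = 0.
    Then x = 7 + 12·0 = 7, valid modulo lcm(12, 6) = 12: x ≡ 7 (mod 12).
  Combine with x ≡ 10 (mod 21): gcd(12, 21) = 3; 10 - 7 = 3, which IS divisible by 3, so compatible.
    Write x = 7 + 12·t and substitute into x ≡ 10 (mod 21): 12·t ≡ 10 − 7 = 3 (mod 21).
    Divide the congruence (and modulus) by g = 3: 4·t ≡ 1 (mod 7).
    The inverse of 4 mod 7 is 2 (since 4·2 = 8 = 1·7 + 1), so t ≡ 2·1 = 2 ≡ 2 (mod 7).
    Then x = 7 + 12·2 = 31, valid modulo lcm(12, 21) = 84: x ≡ 31 (mod 84).
Verify: 31 mod 12 = 7, 31 mod 6 = 1, 31 mod 21 = 10.

x ≡ 31 (mod 84).


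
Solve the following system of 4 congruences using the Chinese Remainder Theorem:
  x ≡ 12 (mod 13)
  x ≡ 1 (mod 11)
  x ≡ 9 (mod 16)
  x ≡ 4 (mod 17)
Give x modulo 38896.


Product of moduli M = 13 · 11 · 16 · 17 = 38896.
Merge one congruence at a time:
  Start: x ≡ 12 (mod 13).
  Combine with x ≡ 1 (mod 11); new modulus lcm = 143.
    Write x = 12 + 13·t and substitute into x ≡ 1 (mod 11): 13·t ≡ 1 − 12 = -11 (mod 11).
    Reduce coefficients mod 11: 2·t ≡ 0 (mod 11).
    The inverse of 2 mod 11 is 6 (since 2·6 = 12 = 1·11 + 1), so t ≡ 6·0 = 0 ≡ 0 (mod 11).
    Then x = 12 + 13·0 = 12, valid modulo lcm(13, 11) = 143: x ≡ 12 (mod 143).
  Combine with x ≡ 9 (mod 16); new modulus lcm = 2288.
    Write x = 12 + 143·t and substitute into x ≡ 9 (mod 16): 143·t ≡ 9 − 12 = -3 (mod 16).
    Reduce coefficients mod 16: 15·t ≡ 13 (mod 16).
    The inverse of 15 mod 16 is 15 (since 15·15 = 225 = 14·16 + 1), so t ≡ 15·13 = 195 ≡ 3 (mod 16).
    Then x = 12 + 143·3 = 441, valid modulo lcm(143, 16) = 2288: x ≡ 441 (mod 2288).
  Combine with x ≡ 4 (mod 17); new modulus lcm = 38896.
    Write x = 441 + 2288·t and substitute into x ≡ 4 (mod 17): 2288·t ≡ 4 − 441 = -437 (mod 17).
    Reduce coefficients mod 17: 10·t ≡ 5 (mod 17).
    The inverse of 10 mod 17 is 12 (since 10·12 = 120 = 7·17 + 1), so t ≡ 12·5 = 60 ≡ 9 (mod 17).
    Then x = 441 + 2288·9 = 21033, valid modulo lcm(2288, 17) = 38896: x ≡ 21033 (mod 38896).
Verify against each original: 21033 mod 13 = 12, 21033 mod 11 = 1, 21033 mod 16 = 9, 21033 mod 17 = 4.

x ≡ 21033 (mod 38896).


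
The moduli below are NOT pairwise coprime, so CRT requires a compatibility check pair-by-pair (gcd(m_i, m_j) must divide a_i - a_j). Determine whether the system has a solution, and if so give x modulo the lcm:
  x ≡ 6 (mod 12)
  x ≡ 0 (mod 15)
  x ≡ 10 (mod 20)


Moduli 12, 15, 20 are not pairwise coprime, so CRT works modulo lcm(m_i) when all pairwise compatibility conditions hold.
Pairwise compatibility: gcd(m_i, m_j) must divide a_i - a_j for every pair.
Merge one congruence at a time:
  Start: x ≡ 6 (mod 12).
  Combine with x ≡ 0 (mod 15): gcd(12, 15) = 3; 0 - 6 = -6, which IS divisible by 3, so compatible.
    Write x = 6 + 12·t and substitute into x ≡ 0 (mod 15): 12·t ≡ 0 − 6 = -6 (mod 15).
    Divide the congruence (and modulus) by g = 3: 4·t ≡ -2 (mod 5).
    Reduce coefficients mod 5: 4·t ≡ 3 (mod 5).
    The inverse of 4 mod 5 is 4 (since 4·4 = 16 = 3·5 + 1), so t ≡ 4·3 = 12 ≡ 2 (mod 5).
    Then x = 6 + 12·2 = 30, valid modulo lcm(12, 15) = 60: x ≡ 30 (mod 60).
  Combine with x ≡ 10 (mod 20): gcd(60, 20) = 20; 10 - 30 = -20, which IS divisible by 20, so compatible.
    Write x = 30 + 60·t and substitute into x ≡ 10 (mod 20): 60·t ≡ 10 − 30 = -20 (mod 20).
    Divide the congruence (and modulus) by g = 20: 3·t ≡ -1 (mod 1).
    Modulo 1 every t works; take t = 0.
    Then x = 30 + 60·0 = 30, valid modulo lcm(60, 20) = 60: x ≡ 30 (mod 60).
Verify: 30 mod 12 = 6, 30 mod 15 = 0, 30 mod 20 = 10.

x ≡ 30 (mod 60).


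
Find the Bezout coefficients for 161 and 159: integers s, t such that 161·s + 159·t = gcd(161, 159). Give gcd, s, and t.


Euclidean algorithm on (161, 159) — divide until remainder is 0:
  161 = 1 · 159 + 2
  159 = 79 · 2 + 1
  2 = 2 · 1 + 0
gcd(161, 159) = 1.
Track Bezout coefficients alongside the remainders: start with r₀ = 161 = a·1 + b·0 (s = 1, t = 0) and r₁ = 159 = a·0 + b·1 (s = 0, t = 1); each new remainder r_{k+1} = r_{k-1} − q_k·r_k inherits s_{k+1} = s_{k-1} − q_k·s_k, t_{k+1} = t_{k-1} − q_k·t_k, so r_k = a·s_k + b·t_k at every step:
  q = 1: r = 2, s = 1 − 1·0 = 1, t = 0 − 1·1 = -1  (check: 161·1 + 159·(-1) = 2)
  q = 79: r = 1, s = 0 − 79·1 = -79, t = 1 − 79·(-1) = 80  (check: 161·(-79) + 159·80 = 1)
The row with r = 1 (the gcd) gives the Bezout coefficients s = -79, t = 80.
Result: 161 · (-79) + 159 · (80) = 1.

gcd(161, 159) = 1; s = -79, t = 80 (check: 161·(-79) + 159·80 = 1).


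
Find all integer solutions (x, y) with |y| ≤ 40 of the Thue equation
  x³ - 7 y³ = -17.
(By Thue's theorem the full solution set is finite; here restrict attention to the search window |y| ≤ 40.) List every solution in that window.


The equation is x³ - 7y³ = -17. For fixed y, x³ = 7·y³ − 17, so a solution requires the RHS to be a perfect cube.
Strategy: iterate y from -40 to 40, compute RHS = 7·y³ − 17, and check whether it is a (positive or negative) perfect cube.
Check small values of y:
  y = 0: RHS = -17 is not a perfect cube.
  y = 1: RHS = -10 is not a perfect cube.
  y = -1: RHS = -24 is not a perfect cube.
  y = 2: RHS = 39 is not a perfect cube.
  y = -2: RHS = -73 is not a perfect cube.
  y = 3: RHS = 172 is not a perfect cube.
  y = -3: RHS = -206 is not a perfect cube.
Continuing the search up to |y| = 40 finds no solutions either.
No (x, y) in the scanned range satisfies the equation.

No integer solutions with |y| ≤ 40.


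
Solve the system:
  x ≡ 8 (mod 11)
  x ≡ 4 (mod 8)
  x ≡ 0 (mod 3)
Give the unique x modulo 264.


Moduli 11, 8, 3 are pairwise coprime; by CRT there is a unique solution modulo M = 11 · 8 · 3 = 264.
Solve pairwise, accumulating the modulus:
  Start with x ≡ 8 (mod 11).
  Combine with x ≡ 4 (mod 8): since gcd(11, 8) = 1, we get a unique residue mod 88.
    Write x = 8 + 11·t and substitute into x ≡ 4 (mod 8): 11·t ≡ 4 − 8 = -4 (mod 8).
    Reduce coefficients mod 8: 3·t ≡ 4 (mod 8).
    The inverse of 3 mod 8 is 3 (since 3·3 = 9 = 1·8 + 1), so t ≡ 3·4 = 12 ≡ 4 (mod 8).
    Then x = 8 + 11·4 = 52, valid modulo lcm(11, 8) = 88: x ≡ 52 (mod 88).
  Combine with x ≡ 0 (mod 3): since gcd(88, 3) = 1, we get a unique residue mod 264.
    Write x = 52 + 88·t and substitute into x ≡ 0 (mod 3): 88·t ≡ 0 − 52 = -52 (mod 3).
    Reduce coefficients mod 3: 1·t ≡ 2 (mod 3).
    So t ≡ 2 (mod 3).
    Then x = 52 + 88·2 = 228, valid modulo lcm(88, 3) = 264: x ≡ 228 (mod 264).
Verify: 228 mod 11 = 8 ✓, 228 mod 8 = 4 ✓, 228 mod 3 = 0 ✓.

x ≡ 228 (mod 264).


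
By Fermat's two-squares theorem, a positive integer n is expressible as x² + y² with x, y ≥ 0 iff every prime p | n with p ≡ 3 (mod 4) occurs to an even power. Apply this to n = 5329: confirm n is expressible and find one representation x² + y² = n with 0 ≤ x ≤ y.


Step 1: Factor n = 5329 = 73^2.
Step 2: Check the mod-4 condition on each prime factor: 73 ≡ 1 (mod 4), exponent 2.
All primes ≡ 3 (mod 4) appear to even exponent (or don't appear), so by the two-squares theorem n IS expressible as a sum of two squares.
Step 3: Build a representation. Here n = 73 · 73 is a product of primes ≡ 1 (mod 4). Each prime p ≡ 1 (mod 4) is itself a sum of two squares; find a² by testing p − a² for a perfect square:
  73: 73 − 1² = 72, 73 − 2² = 69, 73 − 3² = 64 = 8² ⇒ 73 = 3² + 8².
  Combine using the Brahmagupta–Fibonacci identity (a² + b²)(c² + d²) = (ac − bd)² + (ad + bc)² = (ac + bd)² + (ad − bc)²:
  73 · 73 = 5329: from (3² + 8²)(3² + 8²), take (3·3 − 8·8, 3·8 + 8·3) = (9 − 64, 24 + 24) = (-55, 48); dropping signs (only squares matter) gives (55, 48); check 55² + 48² = 3025 + 2304 = 5329 ✓.
Step 4: Order so x ≤ y and verify: 48² + 55² = 2304 + 3025 = 5329 = n. ✓

n = 5329 = 48² + 55² (one valid representation with x ≤ y).


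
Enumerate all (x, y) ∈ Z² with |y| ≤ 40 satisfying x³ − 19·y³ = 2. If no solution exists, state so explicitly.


The equation is x³ - 19y³ = 2. For fixed y, x³ = 19·y³ + 2, so a solution requires the RHS to be a perfect cube.
Strategy: iterate y from -40 to 40, compute RHS = 19·y³ + 2, and check whether it is a (positive or negative) perfect cube.
Check small values of y:
  y = 0: RHS = 2 is not a perfect cube.
  y = 1: RHS = 21 is not a perfect cube.
  y = -1: RHS = -17 is not a perfect cube.
  y = 2: RHS = 154 is not a perfect cube.
  y = -2: RHS = -150 is not a perfect cube.
  y = 3: RHS = 515 is not a perfect cube.
  y = -3: RHS = -511 is not a perfect cube.
Continuing the search up to |y| = 40 finds no solutions either.
No (x, y) in the scanned range satisfies the equation.

No integer solutions with |y| ≤ 40.


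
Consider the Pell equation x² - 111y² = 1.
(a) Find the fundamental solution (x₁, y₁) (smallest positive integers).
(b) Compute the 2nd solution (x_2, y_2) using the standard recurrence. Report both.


Step 1: Find the fundamental solution (x₁, y₁) of x² - 111y² = 1.
  Expand √111 as a continued fraction. a₀ = ⌊√111⌋ = 10; iterate m_{k+1} = d_k·a_k − m_k, d_{k+1} = (111 − m_{k+1}²)/d_k, a_{k+1} = ⌊(a₀ + m_{k+1})/d_{k+1}⌋ (starting m₀ = 0, d₀ = 1), with convergents p_k = a_k·p_{k-1} + p_{k-2}, q_k = a_k·q_{k-1} + q_{k-2} (p₋₁ = 1, q₋₁ = 0):
  k = 0: a₀ = 10; p₀/q₀ = 10/1; p₀² − 111·q₀² = 100 − 111 = -11.
  k = 1: m = 10, d = 11, a = ⌊(10 + 10)/11⌋ = 1; p/q = (1·10 + 1)/(1·1 + 0) = 11/1; p² − 111·q² = 121 − 111 = 10.
  k = 2: m = 1, d = 10, a = ⌊(10 + 1)/10⌋ = 1; p/q = (1·11 + 10)/(1·1 + 1) = 21/2; p² − 111·q² = 441 − 444 = -3.
  k = 3: m = 9, d = 3, a = ⌊(10 + 9)/3⌋ = 6; p/q = (6·21 + 11)/(6·2 + 1) = 137/13; p² − 111·q² = 18769 − 18759 = 10.
  k = 4: m = 9, d = 10, a = ⌊(10 + 9)/10⌋ = 1; p/q = (1·137 + 21)/(1·13 + 2) = 158/15; p² − 111·q² = 24964 − 24975 = -11.
  k = 5: m = 1, d = 11, a = ⌊(10 + 1)/11⌋ = 1; p/q = (1·158 + 137)/(1·15 + 13) = 295/28; p² − 111·q² = 87025 − 87024 = 1.
  The first convergent with p² − 111·q² = 1 gives the fundamental solution (x₁, y₁) = (295, 28).
Step 2: Apply the recurrence (x_{n+1}, y_{n+1}) = (x₁x_n + 111y₁y_n, x₁y_n + y₁x_n) repeatedly.
  From (x_1, y_1) = (295, 28): x_2 = 295·295 + 111·28·28 = 174049; y_2 = 295·28 + 28·295 = 16520.
Step 3: Verify x_2² - 111·y_2² = 30293054401 - 30293054400 = 1 (should be 1). ✓

(x_1, y_1) = (295, 28); (x_2, y_2) = (174049, 16520).


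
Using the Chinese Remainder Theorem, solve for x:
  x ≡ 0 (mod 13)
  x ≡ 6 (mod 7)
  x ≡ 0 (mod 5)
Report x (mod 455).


Moduli 13, 7, 5 are pairwise coprime; by CRT there is a unique solution modulo M = 13 · 7 · 5 = 455.
Solve pairwise, accumulating the modulus:
  Start with x ≡ 0 (mod 13).
  Combine with x ≡ 6 (mod 7): since gcd(13, 7) = 1, we get a unique residue mod 91.
    Write x = 0 + 13·t and substitute into x ≡ 6 (mod 7): 13·t ≡ 6 − 0 = 6 (mod 7).
    Reduce coefficients mod 7: 6·t ≡ 6 (mod 7).
    The inverse of 6 mod 7 is 6 (since 6·6 = 36 = 5·7 + 1), so t ≡ 6·6 = 36 ≡ 1 (mod 7).
    Then x = 0 + 13·1 = 13, valid modulo lcm(13, 7) = 91: x ≡ 13 (mod 91).
  Combine with x ≡ 0 (mod 5): since gcd(91, 5) = 1, we get a unique residue mod 455.
    Write x = 13 + 91·t and substitute into x ≡ 0 (mod 5): 91·t ≡ 0 − 13 = -13 (mod 5).
    Reduce coefficients mod 5: 1·t ≡ 2 (mod 5).
    So t ≡ 2 (mod 5).
    Then x = 13 + 91·2 = 195, valid modulo lcm(91, 5) = 455: x ≡ 195 (mod 455).
Verify: 195 mod 13 = 0 ✓, 195 mod 7 = 6 ✓, 195 mod 5 = 0 ✓.

x ≡ 195 (mod 455).
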